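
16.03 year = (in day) 5851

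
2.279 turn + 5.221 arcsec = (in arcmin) 4.923e+04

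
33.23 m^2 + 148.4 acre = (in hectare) 60.06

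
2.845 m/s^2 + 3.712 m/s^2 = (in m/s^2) 6.557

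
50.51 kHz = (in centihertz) 5.051e+06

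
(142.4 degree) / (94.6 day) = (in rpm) 2.904e-06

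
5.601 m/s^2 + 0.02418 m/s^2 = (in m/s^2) 5.625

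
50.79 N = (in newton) 50.79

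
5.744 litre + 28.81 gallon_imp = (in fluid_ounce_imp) 4812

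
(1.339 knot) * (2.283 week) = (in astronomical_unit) 6.358e-06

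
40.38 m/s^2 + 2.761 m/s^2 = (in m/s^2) 43.14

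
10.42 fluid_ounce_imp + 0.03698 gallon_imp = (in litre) 0.4642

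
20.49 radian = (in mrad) 2.049e+04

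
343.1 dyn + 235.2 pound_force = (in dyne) 1.046e+08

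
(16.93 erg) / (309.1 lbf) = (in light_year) 1.302e-25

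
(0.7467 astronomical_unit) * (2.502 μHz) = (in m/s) 2.795e+05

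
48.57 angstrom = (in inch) 1.912e-07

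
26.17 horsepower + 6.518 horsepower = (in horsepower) 32.69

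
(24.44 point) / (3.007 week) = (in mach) 1.392e-11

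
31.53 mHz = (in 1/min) 1.892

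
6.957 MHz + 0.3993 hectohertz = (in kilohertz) 6957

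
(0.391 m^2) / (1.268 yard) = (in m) 0.3372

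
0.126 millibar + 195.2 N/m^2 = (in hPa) 2.078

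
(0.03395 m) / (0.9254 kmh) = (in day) 1.529e-06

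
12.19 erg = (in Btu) 1.155e-09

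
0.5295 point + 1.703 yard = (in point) 4415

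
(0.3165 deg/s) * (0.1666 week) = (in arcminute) 1.913e+06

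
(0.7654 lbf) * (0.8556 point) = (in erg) 1.028e+04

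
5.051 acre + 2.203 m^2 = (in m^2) 2.044e+04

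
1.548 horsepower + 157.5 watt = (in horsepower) 1.759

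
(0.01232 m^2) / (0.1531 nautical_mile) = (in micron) 43.45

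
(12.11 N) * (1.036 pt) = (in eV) 2.762e+16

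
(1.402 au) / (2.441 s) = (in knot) 1.67e+11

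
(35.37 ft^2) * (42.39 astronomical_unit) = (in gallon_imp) 4.584e+15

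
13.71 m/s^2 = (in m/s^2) 13.71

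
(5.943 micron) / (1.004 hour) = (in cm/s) 1.644e-07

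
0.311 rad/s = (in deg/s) 17.82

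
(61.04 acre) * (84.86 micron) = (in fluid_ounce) 7.088e+05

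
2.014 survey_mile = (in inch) 1.276e+05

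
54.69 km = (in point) 1.55e+08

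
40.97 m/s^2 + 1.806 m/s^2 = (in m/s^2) 42.78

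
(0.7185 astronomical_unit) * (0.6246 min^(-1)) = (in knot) 2.175e+09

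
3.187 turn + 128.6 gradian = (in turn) 3.508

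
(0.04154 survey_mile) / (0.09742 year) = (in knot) 4.23e-05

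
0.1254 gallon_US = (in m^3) 0.0004747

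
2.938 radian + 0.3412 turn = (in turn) 0.8088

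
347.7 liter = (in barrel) 2.187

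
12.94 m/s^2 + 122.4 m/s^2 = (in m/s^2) 135.3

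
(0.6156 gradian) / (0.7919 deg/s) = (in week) 1.157e-06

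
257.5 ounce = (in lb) 16.09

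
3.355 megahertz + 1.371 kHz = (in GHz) 0.003356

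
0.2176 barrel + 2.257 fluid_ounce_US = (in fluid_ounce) 1172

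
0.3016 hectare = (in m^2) 3016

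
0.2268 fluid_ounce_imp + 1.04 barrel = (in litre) 165.4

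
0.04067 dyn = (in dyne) 0.04067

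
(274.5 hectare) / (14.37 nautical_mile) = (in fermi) 1.031e+17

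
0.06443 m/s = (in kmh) 0.2319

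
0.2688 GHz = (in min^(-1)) 1.613e+10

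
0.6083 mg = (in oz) 2.146e-05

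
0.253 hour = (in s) 910.8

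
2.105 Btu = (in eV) 1.386e+22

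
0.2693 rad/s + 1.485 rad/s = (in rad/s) 1.754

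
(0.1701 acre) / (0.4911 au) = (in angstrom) 93.7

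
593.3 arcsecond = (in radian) 0.002876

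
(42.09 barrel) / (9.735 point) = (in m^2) 1949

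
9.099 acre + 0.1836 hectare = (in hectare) 3.866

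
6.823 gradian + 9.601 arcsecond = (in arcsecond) 2.212e+04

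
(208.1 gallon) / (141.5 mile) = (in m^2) 3.459e-06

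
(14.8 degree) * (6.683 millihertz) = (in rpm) 0.01648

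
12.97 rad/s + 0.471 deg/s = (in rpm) 123.9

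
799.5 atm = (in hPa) 8.101e+05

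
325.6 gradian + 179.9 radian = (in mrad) 1.85e+05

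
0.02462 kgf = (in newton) 0.2414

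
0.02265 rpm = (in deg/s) 0.1359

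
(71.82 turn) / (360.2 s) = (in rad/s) 1.253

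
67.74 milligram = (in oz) 0.002389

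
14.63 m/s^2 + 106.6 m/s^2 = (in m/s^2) 121.2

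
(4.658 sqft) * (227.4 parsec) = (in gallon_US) 8.022e+20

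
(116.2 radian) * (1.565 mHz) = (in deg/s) 10.42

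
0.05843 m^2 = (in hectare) 5.843e-06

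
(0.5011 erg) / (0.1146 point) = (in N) 0.001239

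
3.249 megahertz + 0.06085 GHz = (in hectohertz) 6.41e+05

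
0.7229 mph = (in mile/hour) 0.7229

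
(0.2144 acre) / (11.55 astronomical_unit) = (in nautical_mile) 2.711e-13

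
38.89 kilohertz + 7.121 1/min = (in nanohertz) 3.889e+13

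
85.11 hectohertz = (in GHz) 8.511e-06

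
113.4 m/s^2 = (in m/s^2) 113.4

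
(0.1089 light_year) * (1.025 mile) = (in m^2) 1.7e+18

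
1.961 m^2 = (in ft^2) 21.11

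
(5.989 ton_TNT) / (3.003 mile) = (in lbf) 1.166e+06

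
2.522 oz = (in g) 71.5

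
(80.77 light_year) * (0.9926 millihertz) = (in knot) 1.474e+15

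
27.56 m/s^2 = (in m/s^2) 27.56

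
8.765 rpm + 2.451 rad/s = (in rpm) 32.17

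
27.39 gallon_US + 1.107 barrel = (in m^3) 0.2797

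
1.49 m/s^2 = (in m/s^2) 1.49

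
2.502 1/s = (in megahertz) 2.502e-06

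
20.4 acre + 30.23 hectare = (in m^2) 3.849e+05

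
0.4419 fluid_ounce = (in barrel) 8.22e-05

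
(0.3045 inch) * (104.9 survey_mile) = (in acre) 0.3226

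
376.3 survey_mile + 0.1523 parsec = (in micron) 4.699e+21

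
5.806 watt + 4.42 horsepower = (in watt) 3302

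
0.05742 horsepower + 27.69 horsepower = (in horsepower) 27.75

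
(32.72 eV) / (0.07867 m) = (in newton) 6.664e-17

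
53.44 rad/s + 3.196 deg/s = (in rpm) 510.8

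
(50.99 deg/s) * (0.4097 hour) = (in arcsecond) 2.707e+08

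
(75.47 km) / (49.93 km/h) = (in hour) 1.512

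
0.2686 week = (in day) 1.88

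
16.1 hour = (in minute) 966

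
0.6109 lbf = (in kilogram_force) 0.2771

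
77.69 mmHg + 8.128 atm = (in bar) 8.339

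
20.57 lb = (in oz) 329.1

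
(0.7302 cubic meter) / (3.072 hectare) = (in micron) 23.77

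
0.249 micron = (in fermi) 2.49e+08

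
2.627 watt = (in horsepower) 0.003523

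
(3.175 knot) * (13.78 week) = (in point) 3.859e+10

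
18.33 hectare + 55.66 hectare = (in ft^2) 7.964e+06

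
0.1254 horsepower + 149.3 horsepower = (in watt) 1.114e+05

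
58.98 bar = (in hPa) 5.898e+04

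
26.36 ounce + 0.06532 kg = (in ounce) 28.66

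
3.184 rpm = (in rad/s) 0.3334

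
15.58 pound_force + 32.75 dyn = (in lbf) 15.58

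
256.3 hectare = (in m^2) 2.563e+06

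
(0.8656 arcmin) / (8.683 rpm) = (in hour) 7.692e-08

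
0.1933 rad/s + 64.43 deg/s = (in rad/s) 1.318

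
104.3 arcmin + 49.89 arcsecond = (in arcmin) 105.1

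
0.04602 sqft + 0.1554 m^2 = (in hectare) 1.597e-05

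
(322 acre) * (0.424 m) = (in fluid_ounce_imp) 1.945e+10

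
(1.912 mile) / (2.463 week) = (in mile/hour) 0.004621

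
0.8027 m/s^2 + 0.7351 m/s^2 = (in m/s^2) 1.538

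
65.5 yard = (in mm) 5.989e+04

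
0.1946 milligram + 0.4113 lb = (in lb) 0.4113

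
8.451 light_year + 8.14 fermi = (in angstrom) 7.995e+26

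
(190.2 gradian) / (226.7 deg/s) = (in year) 2.394e-08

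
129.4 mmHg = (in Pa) 1.725e+04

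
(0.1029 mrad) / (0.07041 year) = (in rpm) 4.425e-10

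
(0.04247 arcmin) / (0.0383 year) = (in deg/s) 5.86e-10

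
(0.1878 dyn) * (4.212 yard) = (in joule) 7.233e-06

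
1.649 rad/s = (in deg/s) 94.48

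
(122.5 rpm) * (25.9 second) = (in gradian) 2.115e+04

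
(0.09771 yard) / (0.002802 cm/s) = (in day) 0.03691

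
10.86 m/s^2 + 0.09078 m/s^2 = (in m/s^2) 10.95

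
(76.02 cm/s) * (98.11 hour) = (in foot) 8.809e+05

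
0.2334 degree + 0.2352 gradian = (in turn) 0.001236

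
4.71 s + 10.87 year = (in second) 3.428e+08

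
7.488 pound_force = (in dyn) 3.331e+06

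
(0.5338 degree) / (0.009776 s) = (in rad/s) 0.953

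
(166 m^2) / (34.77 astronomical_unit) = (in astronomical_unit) 2.133e-22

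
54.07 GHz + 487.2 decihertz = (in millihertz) 5.407e+13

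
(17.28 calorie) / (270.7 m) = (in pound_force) 0.06004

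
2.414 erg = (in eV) 1.507e+12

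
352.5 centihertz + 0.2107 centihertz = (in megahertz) 3.527e-06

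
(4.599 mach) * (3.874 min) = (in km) 364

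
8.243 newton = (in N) 8.243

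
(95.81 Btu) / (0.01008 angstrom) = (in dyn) 1.003e+22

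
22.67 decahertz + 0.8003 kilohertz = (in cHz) 1.027e+05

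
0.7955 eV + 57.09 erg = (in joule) 5.709e-06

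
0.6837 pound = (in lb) 0.6837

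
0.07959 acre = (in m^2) 322.1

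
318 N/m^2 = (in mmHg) 2.385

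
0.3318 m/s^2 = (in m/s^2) 0.3318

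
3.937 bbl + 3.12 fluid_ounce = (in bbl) 3.938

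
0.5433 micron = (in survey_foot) 1.782e-06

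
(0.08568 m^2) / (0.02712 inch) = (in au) 8.314e-10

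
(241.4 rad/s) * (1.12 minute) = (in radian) 1.622e+04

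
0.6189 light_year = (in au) 3.914e+04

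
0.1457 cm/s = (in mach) 4.279e-06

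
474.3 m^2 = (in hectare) 0.04743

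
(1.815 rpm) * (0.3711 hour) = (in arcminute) 8.729e+05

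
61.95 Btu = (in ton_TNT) 1.562e-05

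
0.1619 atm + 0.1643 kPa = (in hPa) 165.7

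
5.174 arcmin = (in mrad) 1.505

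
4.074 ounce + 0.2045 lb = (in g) 208.3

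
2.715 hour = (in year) 0.0003099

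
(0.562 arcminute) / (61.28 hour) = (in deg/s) 4.246e-08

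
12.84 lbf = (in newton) 57.12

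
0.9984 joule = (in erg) 9.984e+06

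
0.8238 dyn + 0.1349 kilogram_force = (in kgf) 0.1349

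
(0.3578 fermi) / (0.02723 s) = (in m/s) 1.314e-14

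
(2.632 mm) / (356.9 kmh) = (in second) 2.655e-05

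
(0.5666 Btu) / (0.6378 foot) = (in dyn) 3.075e+08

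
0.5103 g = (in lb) 0.001125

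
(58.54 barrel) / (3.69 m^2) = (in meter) 2.522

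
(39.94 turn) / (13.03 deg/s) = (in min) 18.39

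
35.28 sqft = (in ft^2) 35.28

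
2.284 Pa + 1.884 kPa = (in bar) 0.01886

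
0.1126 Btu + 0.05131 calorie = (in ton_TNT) 2.845e-08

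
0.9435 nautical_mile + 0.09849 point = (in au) 1.168e-08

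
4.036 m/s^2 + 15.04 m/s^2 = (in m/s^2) 19.08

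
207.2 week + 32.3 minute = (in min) 2.089e+06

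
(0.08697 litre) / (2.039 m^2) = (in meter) 4.265e-05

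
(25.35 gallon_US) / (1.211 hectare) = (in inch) 0.000312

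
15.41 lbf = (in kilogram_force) 6.99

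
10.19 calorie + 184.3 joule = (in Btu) 0.2151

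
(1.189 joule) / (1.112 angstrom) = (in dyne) 1.069e+15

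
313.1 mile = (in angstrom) 5.039e+15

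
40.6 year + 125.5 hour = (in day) 1.482e+04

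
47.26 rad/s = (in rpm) 451.3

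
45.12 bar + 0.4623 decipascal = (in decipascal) 4.512e+07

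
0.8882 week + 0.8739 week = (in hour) 296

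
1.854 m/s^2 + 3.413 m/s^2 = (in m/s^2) 5.267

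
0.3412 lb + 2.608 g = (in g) 157.4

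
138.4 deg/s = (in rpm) 23.07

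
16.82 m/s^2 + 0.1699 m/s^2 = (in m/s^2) 16.99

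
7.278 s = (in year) 2.308e-07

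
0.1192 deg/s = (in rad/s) 0.00208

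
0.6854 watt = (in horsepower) 0.0009191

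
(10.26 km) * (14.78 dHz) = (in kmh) 5.459e+04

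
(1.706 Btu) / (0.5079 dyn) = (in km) 3.544e+05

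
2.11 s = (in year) 6.691e-08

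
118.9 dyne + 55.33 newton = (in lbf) 12.44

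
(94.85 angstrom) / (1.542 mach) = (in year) 5.728e-19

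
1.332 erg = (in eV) 8.314e+11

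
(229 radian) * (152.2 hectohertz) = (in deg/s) 1.997e+08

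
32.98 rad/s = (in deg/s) 1890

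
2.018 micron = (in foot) 6.621e-06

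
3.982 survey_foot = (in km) 0.001214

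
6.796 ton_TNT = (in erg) 2.843e+17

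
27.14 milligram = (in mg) 27.14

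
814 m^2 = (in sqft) 8762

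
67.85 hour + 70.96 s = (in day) 2.828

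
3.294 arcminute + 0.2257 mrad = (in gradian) 0.07537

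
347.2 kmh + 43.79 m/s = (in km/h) 504.8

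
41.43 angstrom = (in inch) 1.631e-07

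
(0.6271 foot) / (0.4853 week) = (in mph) 1.457e-06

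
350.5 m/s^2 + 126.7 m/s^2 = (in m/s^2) 477.2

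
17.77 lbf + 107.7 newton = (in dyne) 1.867e+07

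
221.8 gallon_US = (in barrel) 5.281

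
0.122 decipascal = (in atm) 1.204e-07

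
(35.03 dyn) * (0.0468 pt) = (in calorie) 1.382e-09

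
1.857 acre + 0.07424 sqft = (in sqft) 8.089e+04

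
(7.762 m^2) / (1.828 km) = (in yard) 0.004644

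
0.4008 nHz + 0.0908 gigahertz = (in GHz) 0.0908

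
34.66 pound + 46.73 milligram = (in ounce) 554.6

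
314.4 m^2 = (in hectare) 0.03144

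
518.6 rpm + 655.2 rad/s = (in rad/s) 709.5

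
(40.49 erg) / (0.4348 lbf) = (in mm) 0.002093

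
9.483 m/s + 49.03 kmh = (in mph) 51.68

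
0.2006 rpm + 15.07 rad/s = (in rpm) 144.1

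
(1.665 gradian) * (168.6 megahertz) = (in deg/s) 2.526e+08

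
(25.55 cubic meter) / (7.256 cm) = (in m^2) 352.1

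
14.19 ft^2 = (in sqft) 14.19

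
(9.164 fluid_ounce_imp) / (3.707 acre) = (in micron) 0.01736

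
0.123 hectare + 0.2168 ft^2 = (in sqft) 1.324e+04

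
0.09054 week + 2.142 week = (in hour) 375.1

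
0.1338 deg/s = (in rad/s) 0.002335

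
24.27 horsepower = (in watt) 1.81e+04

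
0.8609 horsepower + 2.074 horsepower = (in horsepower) 2.935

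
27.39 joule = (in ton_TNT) 6.546e-09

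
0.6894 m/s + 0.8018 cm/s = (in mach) 0.002048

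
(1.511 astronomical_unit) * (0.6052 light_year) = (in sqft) 1.393e+28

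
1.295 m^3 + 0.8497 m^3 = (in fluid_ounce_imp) 7.548e+04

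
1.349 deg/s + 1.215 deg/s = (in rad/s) 0.04475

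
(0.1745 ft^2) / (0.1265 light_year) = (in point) 3.84e-14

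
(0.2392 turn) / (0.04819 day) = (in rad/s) 0.000361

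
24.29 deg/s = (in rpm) 4.048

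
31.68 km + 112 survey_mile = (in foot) 6.953e+05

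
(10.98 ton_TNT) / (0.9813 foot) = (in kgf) 1.566e+10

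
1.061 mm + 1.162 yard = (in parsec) 3.447e-17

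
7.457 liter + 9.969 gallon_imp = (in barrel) 0.332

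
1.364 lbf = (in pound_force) 1.364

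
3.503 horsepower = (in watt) 2612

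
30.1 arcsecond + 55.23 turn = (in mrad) 3.47e+05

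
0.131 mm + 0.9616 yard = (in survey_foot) 2.885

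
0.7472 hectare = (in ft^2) 8.043e+04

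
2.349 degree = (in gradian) 2.61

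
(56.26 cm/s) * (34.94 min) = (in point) 3.343e+06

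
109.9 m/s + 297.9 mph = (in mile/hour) 543.7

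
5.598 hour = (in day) 0.2332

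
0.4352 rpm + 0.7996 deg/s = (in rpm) 0.5685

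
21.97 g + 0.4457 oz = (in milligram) 3.461e+04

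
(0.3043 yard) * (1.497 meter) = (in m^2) 0.4165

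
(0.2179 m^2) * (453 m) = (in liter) 9.871e+04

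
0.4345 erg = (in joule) 4.345e-08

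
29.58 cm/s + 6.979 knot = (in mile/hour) 8.693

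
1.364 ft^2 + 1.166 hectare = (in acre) 2.881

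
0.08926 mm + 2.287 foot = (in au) 4.66e-12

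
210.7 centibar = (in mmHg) 1580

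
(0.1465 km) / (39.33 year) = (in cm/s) 1.181e-05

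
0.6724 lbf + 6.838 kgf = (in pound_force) 15.75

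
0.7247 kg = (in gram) 724.7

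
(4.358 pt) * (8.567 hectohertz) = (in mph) 2.946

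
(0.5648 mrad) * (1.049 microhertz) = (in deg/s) 3.395e-08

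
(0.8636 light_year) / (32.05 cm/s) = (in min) 4.249e+14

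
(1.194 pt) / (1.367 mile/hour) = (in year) 2.186e-11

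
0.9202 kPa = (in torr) 6.902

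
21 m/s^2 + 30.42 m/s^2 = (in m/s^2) 51.42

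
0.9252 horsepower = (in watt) 689.9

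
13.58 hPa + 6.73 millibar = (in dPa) 2.031e+04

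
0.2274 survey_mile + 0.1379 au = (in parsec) 6.686e-07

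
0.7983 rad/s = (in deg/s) 45.74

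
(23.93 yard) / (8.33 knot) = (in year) 1.619e-07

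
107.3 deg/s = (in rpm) 17.88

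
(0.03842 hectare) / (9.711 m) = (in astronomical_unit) 2.645e-10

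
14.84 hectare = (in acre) 36.67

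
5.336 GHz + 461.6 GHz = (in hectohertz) 4.669e+09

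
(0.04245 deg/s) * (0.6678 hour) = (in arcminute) 6123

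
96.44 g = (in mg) 9.644e+04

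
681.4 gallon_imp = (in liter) 3098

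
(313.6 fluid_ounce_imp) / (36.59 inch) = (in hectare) 9.587e-07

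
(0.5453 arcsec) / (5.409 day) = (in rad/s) 5.657e-12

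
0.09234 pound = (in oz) 1.477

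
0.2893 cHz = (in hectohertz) 2.893e-05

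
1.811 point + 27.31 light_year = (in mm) 2.584e+20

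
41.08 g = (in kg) 0.04108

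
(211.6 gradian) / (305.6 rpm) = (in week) 1.717e-07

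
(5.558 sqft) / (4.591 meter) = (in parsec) 3.645e-18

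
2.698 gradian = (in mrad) 42.38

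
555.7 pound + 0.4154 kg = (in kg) 252.5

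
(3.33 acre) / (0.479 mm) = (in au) 0.0001881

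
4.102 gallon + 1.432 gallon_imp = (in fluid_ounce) 745.2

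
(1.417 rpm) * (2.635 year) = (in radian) 1.233e+07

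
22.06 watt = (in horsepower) 0.02958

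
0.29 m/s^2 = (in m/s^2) 0.29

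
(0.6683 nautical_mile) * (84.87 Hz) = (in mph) 2.35e+05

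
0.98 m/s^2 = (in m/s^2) 0.98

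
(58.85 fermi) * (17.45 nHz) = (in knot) 1.996e-21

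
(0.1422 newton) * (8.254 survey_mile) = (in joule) 1889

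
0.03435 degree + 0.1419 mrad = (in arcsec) 152.9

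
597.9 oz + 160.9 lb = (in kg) 89.93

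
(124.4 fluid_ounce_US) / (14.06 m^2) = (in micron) 261.7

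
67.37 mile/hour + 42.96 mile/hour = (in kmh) 177.6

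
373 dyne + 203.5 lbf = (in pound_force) 203.5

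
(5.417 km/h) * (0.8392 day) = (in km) 109.1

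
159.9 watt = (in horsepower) 0.2144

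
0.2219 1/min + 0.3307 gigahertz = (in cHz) 3.307e+10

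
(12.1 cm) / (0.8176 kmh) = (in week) 8.809e-07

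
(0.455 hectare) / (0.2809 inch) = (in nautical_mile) 344.3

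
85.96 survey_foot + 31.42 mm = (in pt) 7.436e+04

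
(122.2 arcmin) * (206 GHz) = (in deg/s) 4.196e+11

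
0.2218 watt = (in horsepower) 0.0002974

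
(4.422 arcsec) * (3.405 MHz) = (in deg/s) 4182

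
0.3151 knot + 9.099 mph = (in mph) 9.462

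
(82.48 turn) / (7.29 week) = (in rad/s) 0.0001175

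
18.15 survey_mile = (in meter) 2.921e+04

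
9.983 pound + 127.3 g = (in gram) 4656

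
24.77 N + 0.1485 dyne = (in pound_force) 5.569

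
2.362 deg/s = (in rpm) 0.3937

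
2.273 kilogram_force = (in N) 22.29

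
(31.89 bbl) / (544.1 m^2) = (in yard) 0.01019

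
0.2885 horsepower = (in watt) 215.1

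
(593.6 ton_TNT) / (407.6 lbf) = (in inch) 5.393e+10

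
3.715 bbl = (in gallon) 156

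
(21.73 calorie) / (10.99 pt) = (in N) 2.345e+04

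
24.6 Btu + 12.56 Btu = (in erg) 3.921e+11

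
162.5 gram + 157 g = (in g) 319.5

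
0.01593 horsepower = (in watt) 11.88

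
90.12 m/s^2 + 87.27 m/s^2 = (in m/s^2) 177.4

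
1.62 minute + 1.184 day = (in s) 1.024e+05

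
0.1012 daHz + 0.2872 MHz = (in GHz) 0.0002872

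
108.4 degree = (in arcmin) 6504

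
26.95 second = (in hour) 0.007486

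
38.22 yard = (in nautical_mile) 0.01887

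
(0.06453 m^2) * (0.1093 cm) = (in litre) 0.07053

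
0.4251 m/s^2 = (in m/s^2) 0.4251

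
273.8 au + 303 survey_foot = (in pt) 1.161e+17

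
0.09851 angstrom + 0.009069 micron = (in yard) 9.929e-09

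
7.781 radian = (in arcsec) 1.605e+06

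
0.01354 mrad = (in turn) 2.155e-06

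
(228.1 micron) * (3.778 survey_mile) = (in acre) 0.0003427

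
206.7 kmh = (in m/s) 57.42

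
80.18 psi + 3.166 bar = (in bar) 8.694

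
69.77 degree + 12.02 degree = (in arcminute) 4907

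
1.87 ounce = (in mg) 5.301e+04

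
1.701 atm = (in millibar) 1724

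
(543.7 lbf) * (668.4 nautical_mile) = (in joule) 2.994e+09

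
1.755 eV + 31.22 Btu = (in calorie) 7873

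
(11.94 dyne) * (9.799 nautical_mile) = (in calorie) 0.5179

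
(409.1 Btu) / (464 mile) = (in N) 0.578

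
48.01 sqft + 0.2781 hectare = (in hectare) 0.2785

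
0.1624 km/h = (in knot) 0.08769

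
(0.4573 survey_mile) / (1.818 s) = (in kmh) 1457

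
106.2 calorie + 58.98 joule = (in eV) 3.141e+21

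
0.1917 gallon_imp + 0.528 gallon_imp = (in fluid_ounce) 110.6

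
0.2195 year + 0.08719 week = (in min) 1.162e+05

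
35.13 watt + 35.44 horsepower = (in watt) 2.646e+04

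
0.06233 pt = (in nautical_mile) 1.187e-08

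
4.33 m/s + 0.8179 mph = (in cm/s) 469.6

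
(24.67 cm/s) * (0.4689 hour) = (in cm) 4.164e+04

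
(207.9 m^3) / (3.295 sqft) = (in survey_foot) 2228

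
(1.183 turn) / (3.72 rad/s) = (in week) 3.304e-06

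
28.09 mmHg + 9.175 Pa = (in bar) 0.03754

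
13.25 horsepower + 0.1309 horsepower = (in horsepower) 13.38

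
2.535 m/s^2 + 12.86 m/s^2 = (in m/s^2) 15.39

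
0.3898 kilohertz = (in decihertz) 3898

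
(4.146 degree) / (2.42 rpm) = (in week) 4.721e-07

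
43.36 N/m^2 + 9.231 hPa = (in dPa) 9665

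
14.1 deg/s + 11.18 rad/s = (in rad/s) 11.43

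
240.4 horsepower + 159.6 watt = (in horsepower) 240.6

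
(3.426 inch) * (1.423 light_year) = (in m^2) 1.172e+15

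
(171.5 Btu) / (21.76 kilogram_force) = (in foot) 2782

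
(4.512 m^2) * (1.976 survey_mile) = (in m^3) 1.435e+04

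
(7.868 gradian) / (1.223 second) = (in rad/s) 0.1011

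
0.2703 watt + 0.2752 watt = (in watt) 0.5455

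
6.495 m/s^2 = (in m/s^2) 6.495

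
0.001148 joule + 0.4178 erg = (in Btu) 1.088e-06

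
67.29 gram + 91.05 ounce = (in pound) 5.839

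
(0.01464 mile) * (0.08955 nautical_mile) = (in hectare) 0.3907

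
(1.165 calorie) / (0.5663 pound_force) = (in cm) 193.5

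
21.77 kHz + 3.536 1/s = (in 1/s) 2.177e+04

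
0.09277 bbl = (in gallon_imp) 3.244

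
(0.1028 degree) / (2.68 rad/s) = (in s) 0.0006695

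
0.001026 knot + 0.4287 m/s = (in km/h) 1.545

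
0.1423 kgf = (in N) 1.395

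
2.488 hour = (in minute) 149.3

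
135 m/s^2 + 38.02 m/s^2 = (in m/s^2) 173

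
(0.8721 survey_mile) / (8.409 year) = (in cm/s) 0.0005293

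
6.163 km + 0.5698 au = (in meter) 8.524e+10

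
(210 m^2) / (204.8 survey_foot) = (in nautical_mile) 0.001816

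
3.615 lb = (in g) 1640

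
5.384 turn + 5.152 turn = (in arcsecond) 1.365e+07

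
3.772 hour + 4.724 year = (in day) 1724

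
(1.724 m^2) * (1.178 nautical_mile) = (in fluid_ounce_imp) 1.324e+08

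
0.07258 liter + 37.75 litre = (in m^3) 0.03782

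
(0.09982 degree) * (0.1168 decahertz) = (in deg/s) 0.1166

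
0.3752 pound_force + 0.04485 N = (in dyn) 1.714e+05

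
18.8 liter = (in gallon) 4.966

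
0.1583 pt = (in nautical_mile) 3.015e-08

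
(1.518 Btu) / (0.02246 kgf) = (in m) 7271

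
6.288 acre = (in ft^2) 2.739e+05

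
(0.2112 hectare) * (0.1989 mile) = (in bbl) 4.252e+06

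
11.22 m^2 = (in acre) 0.002773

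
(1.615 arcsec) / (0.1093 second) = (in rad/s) 7.164e-05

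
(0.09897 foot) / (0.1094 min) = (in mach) 1.35e-05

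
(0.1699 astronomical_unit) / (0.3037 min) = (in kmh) 5.021e+09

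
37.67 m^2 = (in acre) 0.009308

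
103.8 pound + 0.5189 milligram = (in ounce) 1661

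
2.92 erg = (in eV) 1.823e+12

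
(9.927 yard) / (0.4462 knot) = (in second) 39.54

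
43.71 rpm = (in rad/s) 4.577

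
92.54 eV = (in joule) 1.483e-17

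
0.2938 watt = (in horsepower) 0.000394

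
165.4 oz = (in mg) 4.689e+06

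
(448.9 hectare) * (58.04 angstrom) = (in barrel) 0.1639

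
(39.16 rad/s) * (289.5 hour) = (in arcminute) 1.403e+11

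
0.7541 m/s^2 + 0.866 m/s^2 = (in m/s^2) 1.62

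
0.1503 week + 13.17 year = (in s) 4.154e+08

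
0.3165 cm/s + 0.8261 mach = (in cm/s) 2.813e+04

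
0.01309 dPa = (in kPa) 1.309e-06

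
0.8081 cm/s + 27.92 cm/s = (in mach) 0.0008437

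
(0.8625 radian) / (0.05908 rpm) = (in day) 0.001614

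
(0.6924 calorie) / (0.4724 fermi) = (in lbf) 1.379e+15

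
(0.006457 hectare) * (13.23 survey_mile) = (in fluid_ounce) 4.649e+10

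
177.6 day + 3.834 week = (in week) 29.21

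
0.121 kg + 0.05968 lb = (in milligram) 1.481e+05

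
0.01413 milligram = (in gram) 1.413e-05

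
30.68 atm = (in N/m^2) 3.109e+06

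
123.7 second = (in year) 3.923e-06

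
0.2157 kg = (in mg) 2.157e+05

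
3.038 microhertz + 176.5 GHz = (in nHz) 1.765e+20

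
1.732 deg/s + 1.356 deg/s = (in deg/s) 3.088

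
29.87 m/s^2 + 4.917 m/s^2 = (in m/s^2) 34.79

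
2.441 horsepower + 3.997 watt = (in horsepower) 2.446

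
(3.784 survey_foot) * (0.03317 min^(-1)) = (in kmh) 0.002295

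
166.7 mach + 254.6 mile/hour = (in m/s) 5.688e+04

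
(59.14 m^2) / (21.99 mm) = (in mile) 1.671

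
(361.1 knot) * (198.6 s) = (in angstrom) 3.689e+14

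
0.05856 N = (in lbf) 0.01316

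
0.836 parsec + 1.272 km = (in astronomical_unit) 1.724e+05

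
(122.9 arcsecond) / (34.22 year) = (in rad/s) 5.521e-13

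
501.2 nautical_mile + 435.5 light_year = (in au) 2.754e+07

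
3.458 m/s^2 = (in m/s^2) 3.458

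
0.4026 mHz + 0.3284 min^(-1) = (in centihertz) 0.5876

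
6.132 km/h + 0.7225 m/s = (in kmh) 8.733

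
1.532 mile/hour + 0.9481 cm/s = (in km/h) 2.5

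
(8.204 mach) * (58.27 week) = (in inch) 3.876e+12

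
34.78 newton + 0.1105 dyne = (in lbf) 7.819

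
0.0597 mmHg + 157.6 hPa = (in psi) 2.287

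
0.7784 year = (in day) 284.1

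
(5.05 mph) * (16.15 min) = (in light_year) 2.312e-13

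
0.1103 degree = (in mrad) 1.925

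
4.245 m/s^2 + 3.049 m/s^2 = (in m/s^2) 7.294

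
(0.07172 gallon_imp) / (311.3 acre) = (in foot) 8.491e-10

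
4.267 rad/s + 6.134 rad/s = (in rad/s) 10.4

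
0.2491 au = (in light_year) 3.939e-06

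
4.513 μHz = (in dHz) 4.513e-05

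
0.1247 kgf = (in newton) 1.223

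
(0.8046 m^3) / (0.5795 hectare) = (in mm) 0.1388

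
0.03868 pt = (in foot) 4.477e-05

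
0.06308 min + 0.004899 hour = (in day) 0.0002479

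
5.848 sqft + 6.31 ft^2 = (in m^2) 1.13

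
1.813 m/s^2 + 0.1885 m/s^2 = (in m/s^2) 2.002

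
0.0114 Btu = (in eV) 7.507e+19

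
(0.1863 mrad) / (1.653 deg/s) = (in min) 0.0001076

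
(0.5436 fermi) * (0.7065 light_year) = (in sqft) 39.11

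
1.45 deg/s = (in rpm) 0.2417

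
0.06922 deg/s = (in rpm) 0.01154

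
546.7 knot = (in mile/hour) 629.1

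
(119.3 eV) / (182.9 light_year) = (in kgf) 1.126e-36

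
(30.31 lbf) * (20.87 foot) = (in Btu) 0.8129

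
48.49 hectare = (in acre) 119.8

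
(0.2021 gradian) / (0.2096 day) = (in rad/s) 1.753e-07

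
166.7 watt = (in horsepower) 0.2235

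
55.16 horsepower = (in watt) 4.113e+04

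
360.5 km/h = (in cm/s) 1.001e+04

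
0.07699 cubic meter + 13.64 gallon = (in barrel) 0.809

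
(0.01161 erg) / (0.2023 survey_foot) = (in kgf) 1.92e-09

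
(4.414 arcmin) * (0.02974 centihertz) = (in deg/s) 2.188e-05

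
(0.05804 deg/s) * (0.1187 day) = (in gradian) 661.4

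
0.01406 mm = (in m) 1.406e-05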